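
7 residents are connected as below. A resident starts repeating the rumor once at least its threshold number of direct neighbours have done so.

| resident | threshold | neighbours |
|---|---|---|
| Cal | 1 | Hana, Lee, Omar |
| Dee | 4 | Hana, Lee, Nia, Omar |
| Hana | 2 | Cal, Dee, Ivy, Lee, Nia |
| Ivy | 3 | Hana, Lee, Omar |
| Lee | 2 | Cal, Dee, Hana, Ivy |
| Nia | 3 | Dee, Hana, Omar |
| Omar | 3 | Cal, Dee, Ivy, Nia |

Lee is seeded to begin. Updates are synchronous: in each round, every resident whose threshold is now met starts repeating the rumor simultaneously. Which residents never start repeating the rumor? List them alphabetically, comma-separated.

Round 1 — Lee starts repeating the rumor (initial).
Round 2 — checking thresholds:
  Cal: 1 of 3 neighbours ≥ 1, starts repeating the rumor.
  Dee: 1 of 4 neighbours < 4, not yet.
  Hana: 1 of 5 neighbours < 2, not yet.
  Ivy: 1 of 3 neighbours < 3, not yet.
Round 3 — checking thresholds:
  Dee: 1 of 4 neighbours < 4, not yet.
  Hana: 2 of 5 neighbours ≥ 2, starts repeating the rumor.
  Ivy: 1 of 3 neighbours < 3, not yet.
  Omar: 1 of 4 neighbours < 3, not yet.
Round 4 — no new spreads; cascade stops.

Dee, Ivy, Nia, Omar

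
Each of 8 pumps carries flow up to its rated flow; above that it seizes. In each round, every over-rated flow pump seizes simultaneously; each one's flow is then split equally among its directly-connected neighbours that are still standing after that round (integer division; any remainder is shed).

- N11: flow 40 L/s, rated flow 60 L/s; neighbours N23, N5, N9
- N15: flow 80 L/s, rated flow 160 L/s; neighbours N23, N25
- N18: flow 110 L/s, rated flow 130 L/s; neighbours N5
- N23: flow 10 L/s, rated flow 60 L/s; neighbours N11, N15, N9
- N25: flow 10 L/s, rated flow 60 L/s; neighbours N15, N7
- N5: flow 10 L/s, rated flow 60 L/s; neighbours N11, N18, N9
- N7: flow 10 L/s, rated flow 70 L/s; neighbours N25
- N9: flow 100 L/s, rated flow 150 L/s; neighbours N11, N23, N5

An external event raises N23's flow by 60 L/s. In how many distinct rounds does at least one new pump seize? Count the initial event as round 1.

Round 1 — N23 at 70 > 60. N23 seizes.
  N23 sheds 70 L/s to N11, N15, N9: 23 each (1 lost).
    N11: 40+23 = 63 > 60
    N15: 80+23 = 103 ≤ 160
    N9: 100+23 = 123 ≤ 150
Round 2 — N11 seizes.
  N11 sheds 63 L/s to N5, N9: 31 each (1 lost).
    N5: 10+31 = 41 ≤ 60
    N9: 123+31 = 154 > 150
Round 3 — N9 seizes.
  N9 sheds 154 L/s to N5: 154 each.
    N5: 41+154 = 195 > 60
Round 4 — N5 seizes.
  N5 sheds 195 L/s to N18: 195 each.
    N18: 110+195 = 305 > 130
Round 5 — N18 seizes.
  N18 sheds 305 L/s: no online neighbours, lost.
No further seizures.

5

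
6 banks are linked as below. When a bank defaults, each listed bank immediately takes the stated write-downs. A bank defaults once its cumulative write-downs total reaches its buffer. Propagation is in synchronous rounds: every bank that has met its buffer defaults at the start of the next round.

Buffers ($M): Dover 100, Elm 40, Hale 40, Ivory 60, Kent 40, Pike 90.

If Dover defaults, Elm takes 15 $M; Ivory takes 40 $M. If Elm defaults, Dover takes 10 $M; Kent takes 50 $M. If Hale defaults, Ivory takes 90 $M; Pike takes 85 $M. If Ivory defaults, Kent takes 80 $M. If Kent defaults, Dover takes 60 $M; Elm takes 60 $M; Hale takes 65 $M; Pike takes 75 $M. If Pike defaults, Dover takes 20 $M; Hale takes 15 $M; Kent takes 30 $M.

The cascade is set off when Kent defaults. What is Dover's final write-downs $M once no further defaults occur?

Round 1 — Kent defaults (initial).
  Dover: +60 → 60 < 100
  Elm: +60 → 60 ≥ 40
  Hale: +65 → 65 ≥ 40
  Pike: +75 → 75 < 90
Round 2 — Elm, Hale default.
  Dover: +10 → 70 < 100
  Ivory: +90 → 90 ≥ 60
  Pike: +85 → 160 ≥ 90
Round 3 — Ivory, Pike default.
  Dover: +20 → 90 < 100
No further defaults.

90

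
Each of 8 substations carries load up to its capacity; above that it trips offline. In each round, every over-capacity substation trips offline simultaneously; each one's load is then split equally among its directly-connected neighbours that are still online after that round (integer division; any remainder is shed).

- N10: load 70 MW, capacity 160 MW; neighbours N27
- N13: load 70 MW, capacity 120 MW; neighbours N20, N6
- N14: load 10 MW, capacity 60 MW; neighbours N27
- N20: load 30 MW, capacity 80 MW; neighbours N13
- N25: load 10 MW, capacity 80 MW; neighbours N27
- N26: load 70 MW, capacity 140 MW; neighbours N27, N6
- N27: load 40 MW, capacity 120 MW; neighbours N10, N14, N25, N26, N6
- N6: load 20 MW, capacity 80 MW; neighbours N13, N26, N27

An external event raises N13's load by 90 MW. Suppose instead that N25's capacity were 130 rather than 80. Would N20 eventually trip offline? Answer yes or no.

yes

With N25's capacity at 130:
Round 1 — N13 at 160 > 120. N13 trips offline.
  N13 sheds 160 MW to N20, N6: 80 each.
    N20: 30+80 = 110 > 80
    N6: 20+80 = 100 > 80
Round 2 — N20, N6 trip offline.
  N20 sheds 110 MW: no online neighbours, lost.
  N6 sheds 100 MW to N26, N27: 50 each.
    N26: 70+50 = 120 ≤ 140
    N27: 40+50 = 90 ≤ 120
No further trips.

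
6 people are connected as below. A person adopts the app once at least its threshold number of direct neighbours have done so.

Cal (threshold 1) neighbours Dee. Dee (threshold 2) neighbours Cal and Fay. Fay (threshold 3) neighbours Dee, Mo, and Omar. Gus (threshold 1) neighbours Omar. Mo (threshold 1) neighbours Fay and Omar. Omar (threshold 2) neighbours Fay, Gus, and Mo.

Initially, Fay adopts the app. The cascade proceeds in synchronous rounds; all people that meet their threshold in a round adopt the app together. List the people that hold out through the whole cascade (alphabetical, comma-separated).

Round 1 — Fay adopts the app (initial).
Round 2 — checking thresholds:
  Dee: 1 of 2 neighbours < 2, holds.
  Mo: 1 of 2 neighbours ≥ 1, adopts the app.
  Omar: 1 of 3 neighbours < 2, holds.
Round 3 — checking thresholds:
  Dee: 1 of 2 neighbours < 2, holds.
  Omar: 2 of 3 neighbours ≥ 2, adopts the app.
Round 4 — checking thresholds:
  Dee: 1 of 2 neighbours < 2, holds.
  Gus: 1 of 1 neighbours ≥ 1, adopts the app.
Round 5 — no new adoptions; cascade stops.

Cal, Dee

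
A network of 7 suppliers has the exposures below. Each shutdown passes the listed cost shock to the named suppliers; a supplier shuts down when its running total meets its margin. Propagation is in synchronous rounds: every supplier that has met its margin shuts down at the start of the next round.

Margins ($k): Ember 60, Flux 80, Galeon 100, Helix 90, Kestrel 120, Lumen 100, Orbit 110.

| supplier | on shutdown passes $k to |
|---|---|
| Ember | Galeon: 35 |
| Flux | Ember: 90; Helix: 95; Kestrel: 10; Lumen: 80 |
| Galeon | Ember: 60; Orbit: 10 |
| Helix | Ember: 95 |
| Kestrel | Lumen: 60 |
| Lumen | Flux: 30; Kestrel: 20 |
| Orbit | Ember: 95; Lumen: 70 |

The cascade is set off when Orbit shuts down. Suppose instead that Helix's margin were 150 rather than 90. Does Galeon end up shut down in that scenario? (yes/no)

no

With Helix's margin at 150:
Round 1 — Orbit shuts down (initial).
  Ember: +95 → 95 ≥ 60
  Lumen: +70 → 70 < 100
Round 2 — Ember shuts down.
  Galeon: +35 → 35 < 100
No further shutdowns.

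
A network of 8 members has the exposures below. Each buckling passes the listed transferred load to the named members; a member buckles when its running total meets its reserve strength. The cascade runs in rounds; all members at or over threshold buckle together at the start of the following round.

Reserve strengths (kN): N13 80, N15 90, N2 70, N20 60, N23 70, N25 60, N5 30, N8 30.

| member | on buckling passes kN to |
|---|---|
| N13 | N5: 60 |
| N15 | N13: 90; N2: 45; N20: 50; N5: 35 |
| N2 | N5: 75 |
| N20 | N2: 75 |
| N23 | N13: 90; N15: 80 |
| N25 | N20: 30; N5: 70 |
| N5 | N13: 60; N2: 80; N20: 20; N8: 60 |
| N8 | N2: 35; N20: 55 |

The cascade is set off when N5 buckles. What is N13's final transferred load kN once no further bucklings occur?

60

Round 1 — N5 buckles (initial).
  N13: +60 → 60 < 80
  N2: +80 → 80 ≥ 70
  N20: +20 → 20 < 60
  N8: +60 → 60 ≥ 30
Round 2 — N2, N8 buckle.
  N20: +55 → 75 ≥ 60
Round 3 — N20 buckles.
No further bucklings.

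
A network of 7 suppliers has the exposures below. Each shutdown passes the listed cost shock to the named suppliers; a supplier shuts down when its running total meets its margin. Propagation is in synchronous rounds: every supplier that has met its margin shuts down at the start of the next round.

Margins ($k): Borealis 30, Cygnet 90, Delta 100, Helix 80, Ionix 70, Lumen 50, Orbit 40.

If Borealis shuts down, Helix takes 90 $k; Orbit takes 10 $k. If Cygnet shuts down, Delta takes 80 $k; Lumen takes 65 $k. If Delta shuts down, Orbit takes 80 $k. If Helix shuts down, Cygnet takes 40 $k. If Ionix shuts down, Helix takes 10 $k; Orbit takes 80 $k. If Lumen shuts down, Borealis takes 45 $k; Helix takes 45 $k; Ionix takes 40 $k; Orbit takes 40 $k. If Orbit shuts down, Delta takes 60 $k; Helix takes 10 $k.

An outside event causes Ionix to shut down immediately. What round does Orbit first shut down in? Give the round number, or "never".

2

Round 1 — Ionix shuts down (initial).
  Helix: +10 → 10 < 80
  Orbit: +80 → 80 ≥ 40
Round 2 — Orbit shuts down.
  Delta: +60 → 60 < 100
  Helix: +10 → 20 < 80
No further shutdowns.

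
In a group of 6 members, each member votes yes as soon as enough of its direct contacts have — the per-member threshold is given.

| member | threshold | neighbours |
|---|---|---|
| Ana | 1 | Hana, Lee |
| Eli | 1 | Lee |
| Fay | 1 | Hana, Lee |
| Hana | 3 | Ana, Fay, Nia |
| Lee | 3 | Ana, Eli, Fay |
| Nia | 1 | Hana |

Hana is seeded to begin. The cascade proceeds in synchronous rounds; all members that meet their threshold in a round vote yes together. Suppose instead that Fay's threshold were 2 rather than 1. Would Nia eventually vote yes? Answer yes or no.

yes

With Fay's threshold at 2:
Round 1 — Hana votes yes (initial).
Round 2 — checking thresholds:
  Ana: 1 of 2 neighbours ≥ 1, votes yes.
  Fay: 1 of 2 neighbours < 2, below threshold.
  Nia: 1 of 1 neighbours ≥ 1, votes yes.
Round 3 — no new yes votes; cascade stops.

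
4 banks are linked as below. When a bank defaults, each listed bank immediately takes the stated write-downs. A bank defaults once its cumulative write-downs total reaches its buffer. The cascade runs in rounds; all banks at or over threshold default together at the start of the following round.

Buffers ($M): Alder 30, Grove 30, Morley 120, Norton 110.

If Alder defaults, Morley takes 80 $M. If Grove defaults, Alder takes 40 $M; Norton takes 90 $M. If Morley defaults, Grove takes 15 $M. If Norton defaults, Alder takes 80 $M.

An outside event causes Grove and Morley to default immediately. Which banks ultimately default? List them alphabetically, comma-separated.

Alder, Grove, Morley

Round 1 — Grove, Morley default (initial).
  Alder: +40 → 40 ≥ 30
  Norton: +90 → 90 < 110
Round 2 — Alder defaults.
No further defaults.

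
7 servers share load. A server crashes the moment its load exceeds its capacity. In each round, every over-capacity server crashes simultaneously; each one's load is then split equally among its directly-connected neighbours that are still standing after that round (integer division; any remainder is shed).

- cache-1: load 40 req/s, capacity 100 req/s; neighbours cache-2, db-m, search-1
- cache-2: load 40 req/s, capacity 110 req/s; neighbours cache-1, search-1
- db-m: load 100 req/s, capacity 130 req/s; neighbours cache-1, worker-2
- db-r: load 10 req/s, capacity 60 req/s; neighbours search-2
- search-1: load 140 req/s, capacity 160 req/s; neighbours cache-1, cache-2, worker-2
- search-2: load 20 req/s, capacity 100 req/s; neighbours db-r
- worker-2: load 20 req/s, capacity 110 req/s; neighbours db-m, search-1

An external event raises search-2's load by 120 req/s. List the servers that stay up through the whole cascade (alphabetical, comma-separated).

Round 1 — search-2 at 140 > 100. search-2 crashes.
  search-2 sheds 140 req/s to db-r: 140 each.
    db-r: 10+140 = 150 > 60
Round 2 — db-r crashes.
  db-r sheds 150 req/s: no online neighbours, lost.
No further crashes.

cache-1, cache-2, db-m, search-1, worker-2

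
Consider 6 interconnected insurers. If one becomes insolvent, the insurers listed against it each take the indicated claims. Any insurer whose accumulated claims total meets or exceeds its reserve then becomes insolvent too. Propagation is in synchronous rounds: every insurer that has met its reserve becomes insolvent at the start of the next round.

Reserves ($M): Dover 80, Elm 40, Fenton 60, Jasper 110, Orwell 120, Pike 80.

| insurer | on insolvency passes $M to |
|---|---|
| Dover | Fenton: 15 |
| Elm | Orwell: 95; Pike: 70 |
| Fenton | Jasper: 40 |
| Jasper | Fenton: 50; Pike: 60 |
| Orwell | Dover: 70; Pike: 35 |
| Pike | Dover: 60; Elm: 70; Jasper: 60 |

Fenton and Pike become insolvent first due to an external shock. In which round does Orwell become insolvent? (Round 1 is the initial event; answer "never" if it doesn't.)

Round 1 — Fenton, Pike become insolvent (initial).
  Dover: +60 → 60 < 80
  Elm: +70 → 70 ≥ 40
  Jasper: +40+60 → 100 < 110
Round 2 — Elm becomes insolvent.
  Orwell: +95 → 95 < 120
No further insolvencies.

never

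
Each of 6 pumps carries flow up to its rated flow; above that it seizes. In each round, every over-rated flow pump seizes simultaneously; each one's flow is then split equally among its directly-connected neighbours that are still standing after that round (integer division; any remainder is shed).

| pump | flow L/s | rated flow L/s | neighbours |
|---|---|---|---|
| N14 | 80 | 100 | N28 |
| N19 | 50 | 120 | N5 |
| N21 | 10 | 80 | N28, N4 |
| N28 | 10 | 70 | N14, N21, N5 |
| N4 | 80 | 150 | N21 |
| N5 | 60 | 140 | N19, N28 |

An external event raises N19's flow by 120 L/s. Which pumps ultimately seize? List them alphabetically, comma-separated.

N14, N19, N21, N28, N4, N5

Round 1 — N19 at 170 > 120. N19 seizes.
  N19 sheds 170 L/s to N5: 170 each.
    N5: 60+170 = 230 > 140
Round 2 — N5 seizes.
  N5 sheds 230 L/s to N28: 230 each.
    N28: 10+230 = 240 > 70
Round 3 — N28 seizes.
  N28 sheds 240 L/s to N14, N21: 120 each.
    N14: 80+120 = 200 > 100
    N21: 10+120 = 130 > 80
Round 4 — N14, N21 seize.
  N14 sheds 200 L/s: no online neighbours, lost.
  N21 sheds 130 L/s to N4: 130 each.
    N4: 80+130 = 210 > 150
Round 5 — N4 seizes.
  N4 sheds 210 L/s: no online neighbours, lost.
No further seizures.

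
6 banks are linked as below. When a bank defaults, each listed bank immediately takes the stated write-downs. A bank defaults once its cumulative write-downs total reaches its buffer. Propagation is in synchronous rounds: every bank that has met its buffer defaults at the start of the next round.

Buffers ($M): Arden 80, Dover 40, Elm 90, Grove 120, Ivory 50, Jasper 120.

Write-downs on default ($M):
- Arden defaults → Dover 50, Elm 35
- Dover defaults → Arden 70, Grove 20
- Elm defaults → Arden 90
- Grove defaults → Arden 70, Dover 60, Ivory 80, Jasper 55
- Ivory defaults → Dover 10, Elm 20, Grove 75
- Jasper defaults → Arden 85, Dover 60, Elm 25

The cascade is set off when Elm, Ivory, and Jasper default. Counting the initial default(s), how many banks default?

5

Round 1 — Elm, Ivory, Jasper default (initial).
  Arden: +90+85 → 175 ≥ 80
  Dover: +10+60 → 70 ≥ 40
  Grove: +75 → 75 < 120
Round 2 — Arden, Dover default.
  Grove: +20 → 95 < 120
No further defaults.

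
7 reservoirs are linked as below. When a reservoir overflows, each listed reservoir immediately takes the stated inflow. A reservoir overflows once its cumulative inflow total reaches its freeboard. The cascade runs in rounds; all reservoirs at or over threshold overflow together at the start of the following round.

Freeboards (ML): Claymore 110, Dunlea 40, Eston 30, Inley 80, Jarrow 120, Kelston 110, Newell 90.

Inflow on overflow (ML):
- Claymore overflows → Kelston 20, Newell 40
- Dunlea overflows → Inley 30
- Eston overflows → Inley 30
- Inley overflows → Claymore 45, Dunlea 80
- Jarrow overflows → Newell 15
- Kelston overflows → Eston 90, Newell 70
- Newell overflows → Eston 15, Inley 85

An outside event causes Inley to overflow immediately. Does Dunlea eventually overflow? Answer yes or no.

yes

Round 1 — Inley overflows (initial).
  Claymore: +45 → 45 < 110
  Dunlea: +80 → 80 ≥ 40
Round 2 — Dunlea overflows.
No further overflows.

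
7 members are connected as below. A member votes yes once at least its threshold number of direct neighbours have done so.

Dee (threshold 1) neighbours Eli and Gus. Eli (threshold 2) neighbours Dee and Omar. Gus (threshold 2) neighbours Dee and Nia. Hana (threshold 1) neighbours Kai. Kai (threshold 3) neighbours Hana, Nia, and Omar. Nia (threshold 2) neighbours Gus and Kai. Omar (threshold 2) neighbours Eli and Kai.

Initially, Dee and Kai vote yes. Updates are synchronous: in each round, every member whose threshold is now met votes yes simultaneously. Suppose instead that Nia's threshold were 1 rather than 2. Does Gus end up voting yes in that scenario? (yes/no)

With Nia's threshold at 1:
Round 1 — Dee, Kai vote yes (initial).
Round 2 — checking thresholds:
  Eli: 1 of 2 neighbours < 2, below threshold.
  Gus: 1 of 2 neighbours < 2, below threshold.
  Hana: 1 of 1 neighbours ≥ 1, votes yes.
  Nia: 1 of 2 neighbours ≥ 1, votes yes.
  Omar: 1 of 2 neighbours < 2, below threshold.
Round 3 — checking thresholds:
  Eli: 1 of 2 neighbours < 2, below threshold.
  Gus: 2 of 2 neighbours ≥ 2, votes yes.
  Omar: 1 of 2 neighbours < 2, below threshold.
Round 4 — no new yes votes; cascade stops.

yes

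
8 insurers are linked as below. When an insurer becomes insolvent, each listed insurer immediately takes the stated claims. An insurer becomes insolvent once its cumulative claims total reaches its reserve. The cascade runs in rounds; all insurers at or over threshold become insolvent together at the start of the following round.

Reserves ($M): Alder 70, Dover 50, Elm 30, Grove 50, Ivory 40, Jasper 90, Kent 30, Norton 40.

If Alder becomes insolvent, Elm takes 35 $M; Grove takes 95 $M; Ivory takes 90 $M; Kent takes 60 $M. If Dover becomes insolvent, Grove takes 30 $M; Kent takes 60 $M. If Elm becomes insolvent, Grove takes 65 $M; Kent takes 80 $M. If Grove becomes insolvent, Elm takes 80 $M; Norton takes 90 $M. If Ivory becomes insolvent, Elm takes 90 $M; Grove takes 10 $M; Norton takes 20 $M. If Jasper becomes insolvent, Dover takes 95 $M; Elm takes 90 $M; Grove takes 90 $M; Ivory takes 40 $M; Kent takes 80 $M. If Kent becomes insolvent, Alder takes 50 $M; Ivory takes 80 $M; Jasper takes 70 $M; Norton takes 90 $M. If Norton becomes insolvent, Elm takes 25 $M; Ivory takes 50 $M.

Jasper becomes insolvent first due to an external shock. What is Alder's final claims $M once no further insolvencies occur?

Round 1 — Jasper becomes insolvent (initial).
  Dover: +95 → 95 ≥ 50
  Elm: +90 → 90 ≥ 30
  Grove: +90 → 90 ≥ 50
  Ivory: +40 → 40 ≥ 40
  Kent: +80 → 80 ≥ 30
Round 2 — Dover, Elm, Grove, Ivory, Kent become insolvent.
  Alder: +50 → 50 < 70
  Norton: +90+20+90 → 200 ≥ 40
Round 3 — Norton becomes insolvent.
No further insolvencies.

50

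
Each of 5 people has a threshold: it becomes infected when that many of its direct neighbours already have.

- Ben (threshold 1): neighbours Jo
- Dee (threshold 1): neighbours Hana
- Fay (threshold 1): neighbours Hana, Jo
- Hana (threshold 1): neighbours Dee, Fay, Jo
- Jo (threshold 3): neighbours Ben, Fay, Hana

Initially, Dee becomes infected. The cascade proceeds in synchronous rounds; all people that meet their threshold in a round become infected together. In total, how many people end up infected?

Round 1 — Dee becomes infected (initial).
Round 2 — checking thresholds:
  Hana: 1 of 3 neighbours ≥ 1, becomes infected.
Round 3 — checking thresholds:
  Fay: 1 of 2 neighbours ≥ 1, becomes infected.
  Jo: 1 of 3 neighbours < 3, below threshold.
Round 4 — no new infections; cascade stops.

3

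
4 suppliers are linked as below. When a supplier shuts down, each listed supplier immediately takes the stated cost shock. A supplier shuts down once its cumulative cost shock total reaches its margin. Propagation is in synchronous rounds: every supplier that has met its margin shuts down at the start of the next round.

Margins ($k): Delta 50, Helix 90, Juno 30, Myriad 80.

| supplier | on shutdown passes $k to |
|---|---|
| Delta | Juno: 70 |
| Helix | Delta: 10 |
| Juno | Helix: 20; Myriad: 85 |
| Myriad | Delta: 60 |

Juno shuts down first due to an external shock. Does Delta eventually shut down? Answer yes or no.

Round 1 — Juno shuts down (initial).
  Helix: +20 → 20 < 90
  Myriad: +85 → 85 ≥ 80
Round 2 — Myriad shuts down.
  Delta: +60 → 60 ≥ 50
Round 3 — Delta shuts down.
No further shutdowns.

yes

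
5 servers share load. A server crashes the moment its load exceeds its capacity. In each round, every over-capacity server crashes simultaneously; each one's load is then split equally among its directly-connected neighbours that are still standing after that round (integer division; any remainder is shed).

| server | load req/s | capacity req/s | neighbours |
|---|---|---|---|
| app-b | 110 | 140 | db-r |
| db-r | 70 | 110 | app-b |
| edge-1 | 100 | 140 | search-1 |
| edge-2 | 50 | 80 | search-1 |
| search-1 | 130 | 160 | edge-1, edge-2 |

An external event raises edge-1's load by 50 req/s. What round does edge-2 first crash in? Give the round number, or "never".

Round 1 — edge-1 at 150 > 140. edge-1 crashes.
  edge-1 sheds 150 req/s to search-1: 150 each.
    search-1: 130+150 = 280 > 160
Round 2 — search-1 crashes.
  search-1 sheds 280 req/s to edge-2: 280 each.
    edge-2: 50+280 = 330 > 80
Round 3 — edge-2 crashes.
  edge-2 sheds 330 req/s: no online neighbours, lost.
No further crashes.

3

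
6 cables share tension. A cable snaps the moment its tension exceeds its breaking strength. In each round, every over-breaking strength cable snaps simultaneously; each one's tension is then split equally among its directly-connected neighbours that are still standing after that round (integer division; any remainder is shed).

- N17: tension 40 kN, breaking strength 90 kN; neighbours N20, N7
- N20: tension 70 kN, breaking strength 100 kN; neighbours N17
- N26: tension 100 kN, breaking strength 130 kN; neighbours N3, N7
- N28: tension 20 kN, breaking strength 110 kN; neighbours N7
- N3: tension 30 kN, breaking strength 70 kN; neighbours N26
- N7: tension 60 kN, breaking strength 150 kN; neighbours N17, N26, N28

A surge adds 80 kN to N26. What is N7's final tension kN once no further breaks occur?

150

Round 1 — N26 at 180 > 130. N26 snaps.
  N26 sheds 180 kN to N3, N7: 90 each.
    N3: 30+90 = 120 > 70
    N7: 60+90 = 150 ≤ 150
Round 2 — N3 snaps.
  N3 sheds 120 kN: no online neighbours, lost.
No further breaks.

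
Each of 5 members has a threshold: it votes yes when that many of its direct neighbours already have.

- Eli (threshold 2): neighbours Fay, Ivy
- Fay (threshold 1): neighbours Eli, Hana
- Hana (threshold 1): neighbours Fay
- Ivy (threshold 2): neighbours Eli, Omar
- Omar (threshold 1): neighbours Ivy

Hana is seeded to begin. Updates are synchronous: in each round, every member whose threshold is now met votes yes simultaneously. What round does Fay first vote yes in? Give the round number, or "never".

2

Round 1 — Hana votes yes (initial).
Round 2 — checking thresholds:
  Fay: 1 of 2 neighbours ≥ 1, votes yes.
Round 3 — no new yes votes; cascade stops.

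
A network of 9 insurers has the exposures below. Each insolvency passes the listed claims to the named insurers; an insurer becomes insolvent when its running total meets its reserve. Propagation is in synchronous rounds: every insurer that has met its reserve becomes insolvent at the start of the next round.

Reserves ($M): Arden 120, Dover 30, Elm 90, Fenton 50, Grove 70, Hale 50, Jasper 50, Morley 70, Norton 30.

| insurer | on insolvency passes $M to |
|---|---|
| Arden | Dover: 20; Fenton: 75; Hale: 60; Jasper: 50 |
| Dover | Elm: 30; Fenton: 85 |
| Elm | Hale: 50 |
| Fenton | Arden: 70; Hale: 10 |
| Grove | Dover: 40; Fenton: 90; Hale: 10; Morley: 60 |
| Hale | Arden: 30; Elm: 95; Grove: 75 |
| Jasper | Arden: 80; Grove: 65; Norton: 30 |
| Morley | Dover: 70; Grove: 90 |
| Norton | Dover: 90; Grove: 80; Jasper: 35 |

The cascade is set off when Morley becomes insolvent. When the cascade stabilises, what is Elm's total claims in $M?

30

Round 1 — Morley becomes insolvent (initial).
  Dover: +70 → 70 ≥ 30
  Grove: +90 → 90 ≥ 70
Round 2 — Dover, Grove become insolvent.
  Elm: +30 → 30 < 90
  Fenton: +85+90 → 175 ≥ 50
  Hale: +10 → 10 < 50
Round 3 — Fenton becomes insolvent.
  Arden: +70 → 70 < 120
  Hale: +10 → 20 < 50
No further insolvencies.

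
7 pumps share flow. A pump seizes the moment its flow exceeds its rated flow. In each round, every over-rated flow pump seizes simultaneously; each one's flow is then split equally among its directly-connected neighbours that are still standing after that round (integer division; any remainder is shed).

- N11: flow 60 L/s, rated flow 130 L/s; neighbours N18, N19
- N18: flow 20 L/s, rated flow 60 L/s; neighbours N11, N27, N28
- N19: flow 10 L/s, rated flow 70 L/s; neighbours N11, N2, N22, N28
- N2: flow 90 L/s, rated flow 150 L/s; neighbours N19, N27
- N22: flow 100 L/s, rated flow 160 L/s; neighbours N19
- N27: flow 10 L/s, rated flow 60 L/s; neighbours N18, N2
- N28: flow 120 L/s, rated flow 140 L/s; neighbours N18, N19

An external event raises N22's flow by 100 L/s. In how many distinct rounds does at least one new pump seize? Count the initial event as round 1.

5

Round 1 — N22 at 200 > 160. N22 seizes.
  N22 sheds 200 L/s to N19: 200 each.
    N19: 10+200 = 210 > 70
Round 2 — N19 seizes.
  N19 sheds 210 L/s to N11, N2, N28: 70 each.
    N11: 60+70 = 130 ≤ 130
    N2: 90+70 = 160 > 150
    N28: 120+70 = 190 > 140
Round 3 — N2, N28 seize.
  N2 sheds 160 L/s to N27: 160 each.
    N27: 10+160 = 170 > 60
  N28 sheds 190 L/s to N18: 190 each.
    N18: 20+190 = 210 > 60
Round 4 — N18, N27 seize.
  N18 sheds 210 L/s to N11: 210 each.
    N11: 130+210 = 340 > 130
  N27 sheds 170 L/s: no online neighbours, lost.
Round 5 — N11 seizes.
  N11 sheds 340 L/s: no online neighbours, lost.
No further seizures.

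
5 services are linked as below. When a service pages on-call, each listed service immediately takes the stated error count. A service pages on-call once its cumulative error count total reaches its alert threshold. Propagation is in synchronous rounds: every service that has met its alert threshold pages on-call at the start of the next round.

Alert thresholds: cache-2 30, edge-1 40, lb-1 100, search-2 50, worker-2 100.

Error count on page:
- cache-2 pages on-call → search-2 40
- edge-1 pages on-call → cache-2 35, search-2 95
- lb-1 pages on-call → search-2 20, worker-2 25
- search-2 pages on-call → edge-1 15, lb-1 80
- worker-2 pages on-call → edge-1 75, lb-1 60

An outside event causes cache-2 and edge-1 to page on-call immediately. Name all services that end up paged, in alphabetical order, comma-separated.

cache-2, edge-1, search-2

Round 1 — cache-2, edge-1 page on-call (initial).
  search-2: +40+95 → 135 ≥ 50
Round 2 — search-2 pages on-call.
  lb-1: +80 → 80 < 100
No further pages.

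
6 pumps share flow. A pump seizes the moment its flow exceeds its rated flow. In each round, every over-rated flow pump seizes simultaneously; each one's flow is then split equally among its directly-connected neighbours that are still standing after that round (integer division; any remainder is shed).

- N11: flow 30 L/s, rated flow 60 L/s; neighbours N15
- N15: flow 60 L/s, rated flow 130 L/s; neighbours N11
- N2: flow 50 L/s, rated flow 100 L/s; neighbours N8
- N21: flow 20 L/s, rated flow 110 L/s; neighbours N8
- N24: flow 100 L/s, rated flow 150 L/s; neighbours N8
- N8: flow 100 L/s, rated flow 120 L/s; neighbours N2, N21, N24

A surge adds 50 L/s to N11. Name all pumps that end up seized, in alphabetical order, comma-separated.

N11, N15

Round 1 — N11 at 80 > 60. N11 seizes.
  N11 sheds 80 L/s to N15: 80 each.
    N15: 60+80 = 140 > 130
Round 2 — N15 seizes.
  N15 sheds 140 L/s: no online neighbours, lost.
No further seizures.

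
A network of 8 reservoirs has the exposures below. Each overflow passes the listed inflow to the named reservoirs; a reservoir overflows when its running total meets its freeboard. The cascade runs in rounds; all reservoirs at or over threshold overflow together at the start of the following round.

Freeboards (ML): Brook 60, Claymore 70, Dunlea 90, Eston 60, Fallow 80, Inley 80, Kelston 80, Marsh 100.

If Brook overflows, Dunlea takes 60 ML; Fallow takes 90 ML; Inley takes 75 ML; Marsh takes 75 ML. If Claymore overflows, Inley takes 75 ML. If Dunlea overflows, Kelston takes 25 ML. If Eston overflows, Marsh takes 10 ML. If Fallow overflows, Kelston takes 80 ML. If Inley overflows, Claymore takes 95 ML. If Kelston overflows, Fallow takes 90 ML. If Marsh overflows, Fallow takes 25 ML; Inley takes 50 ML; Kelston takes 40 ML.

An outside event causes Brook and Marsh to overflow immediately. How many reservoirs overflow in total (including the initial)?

6

Round 1 — Brook, Marsh overflow (initial).
  Dunlea: +60 → 60 < 90
  Fallow: +90+25 → 115 ≥ 80
  Inley: +75+50 → 125 ≥ 80
  Kelston: +40 → 40 < 80
Round 2 — Fallow, Inley overflow.
  Claymore: +95 → 95 ≥ 70
  Kelston: +80 → 120 ≥ 80
Round 3 — Claymore, Kelston overflow.
No further overflows.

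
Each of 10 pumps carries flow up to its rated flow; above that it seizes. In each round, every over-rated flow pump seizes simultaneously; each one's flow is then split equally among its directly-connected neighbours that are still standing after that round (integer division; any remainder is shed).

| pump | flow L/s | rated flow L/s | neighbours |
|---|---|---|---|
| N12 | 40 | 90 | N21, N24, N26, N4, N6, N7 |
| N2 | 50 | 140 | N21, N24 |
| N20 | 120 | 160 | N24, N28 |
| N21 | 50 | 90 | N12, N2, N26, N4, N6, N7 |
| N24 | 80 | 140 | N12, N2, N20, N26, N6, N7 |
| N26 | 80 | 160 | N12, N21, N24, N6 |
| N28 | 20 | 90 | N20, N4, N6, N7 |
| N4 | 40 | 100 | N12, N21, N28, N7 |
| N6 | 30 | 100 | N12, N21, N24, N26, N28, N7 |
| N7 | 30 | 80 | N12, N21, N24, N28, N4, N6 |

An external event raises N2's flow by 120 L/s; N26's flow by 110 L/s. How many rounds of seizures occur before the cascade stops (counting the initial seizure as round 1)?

4

Round 1 — N2 at 170 > 140; N26 at 190 > 160. N2, N26 seize.
  N2 sheds 170 L/s to N21, N24: 85 each.
    N21: 50+85 = 135 > 90
    N24: 80+85 = 165 > 140
  N26 sheds 190 L/s to N12, N21, N24, N6: 47 each (2 lost).
    N12: 40+47 = 87 ≤ 90
    N21: 135+47 = 182 > 90
    N24: 165+47 = 212 > 140
    N6: 30+47 = 77 ≤ 100
Round 2 — N21, N24 seize.
  N21 sheds 182 L/s to N12, N4, N6, N7: 45 each (2 lost).
    N12: 87+45 = 132 > 90
    N4: 40+45 = 85 ≤ 100
    N6: 77+45 = 122 > 100
    N7: 30+45 = 75 ≤ 80
  N24 sheds 212 L/s to N12, N20, N6, N7: 53 each.
    N12: 132+53 = 185 > 90
    N20: 120+53 = 173 > 160
    N6: 122+53 = 175 > 100
    N7: 75+53 = 128 > 80
Round 3 — N12, N20, N6, N7 seize.
  N12 sheds 185 L/s to N4: 185 each.
    N4: 85+185 = 270 > 100
  N20 sheds 173 L/s to N28: 173 each.
    N28: 20+173 = 193 > 90
  N6 sheds 175 L/s to N28: 175 each.
    N28: 193+175 = 368 > 90
  N7 sheds 128 L/s to N28, N4: 64 each.
    N28: 368+64 = 432 > 90
    N4: 270+64 = 334 > 100
Round 4 — N28, N4 seize.
  N28 sheds 432 L/s: no online neighbours, lost.
  N4 sheds 334 L/s: no online neighbours, lost.
No further seizures.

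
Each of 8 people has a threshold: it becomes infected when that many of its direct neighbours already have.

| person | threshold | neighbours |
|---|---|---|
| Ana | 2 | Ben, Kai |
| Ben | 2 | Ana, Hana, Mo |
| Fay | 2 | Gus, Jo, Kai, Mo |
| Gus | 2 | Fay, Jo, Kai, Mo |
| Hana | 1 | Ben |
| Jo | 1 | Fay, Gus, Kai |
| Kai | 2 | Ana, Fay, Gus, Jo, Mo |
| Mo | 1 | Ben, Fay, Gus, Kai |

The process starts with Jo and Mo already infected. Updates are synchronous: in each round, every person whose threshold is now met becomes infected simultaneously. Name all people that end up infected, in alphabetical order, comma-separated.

Round 1 — Jo, Mo become infected (initial).
Round 2 — checking thresholds:
  Ben: 1 of 3 neighbours < 2, not yet.
  Fay: 2 of 4 neighbours ≥ 2, becomes infected.
  Gus: 2 of 4 neighbours ≥ 2, becomes infected.
  Kai: 2 of 5 neighbours ≥ 2, becomes infected.
Round 3 — no new infections; cascade stops.

Fay, Gus, Jo, Kai, Mo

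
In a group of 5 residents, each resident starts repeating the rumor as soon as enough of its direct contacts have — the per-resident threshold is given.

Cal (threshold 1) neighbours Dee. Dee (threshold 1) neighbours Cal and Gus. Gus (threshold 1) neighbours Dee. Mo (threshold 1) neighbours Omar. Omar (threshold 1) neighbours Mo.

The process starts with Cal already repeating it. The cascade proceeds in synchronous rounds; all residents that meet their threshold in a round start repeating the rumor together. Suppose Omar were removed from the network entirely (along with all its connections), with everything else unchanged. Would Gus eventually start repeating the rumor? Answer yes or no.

With Omar removed:
Round 1 — Cal starts repeating the rumor (initial).
Round 2 — checking thresholds:
  Dee: 1 of 2 neighbours ≥ 1, starts repeating the rumor.
Round 3 — checking thresholds:
  Gus: 1 of 1 neighbours ≥ 1, starts repeating the rumor.
Round 4 — no new spreads; cascade stops.

yes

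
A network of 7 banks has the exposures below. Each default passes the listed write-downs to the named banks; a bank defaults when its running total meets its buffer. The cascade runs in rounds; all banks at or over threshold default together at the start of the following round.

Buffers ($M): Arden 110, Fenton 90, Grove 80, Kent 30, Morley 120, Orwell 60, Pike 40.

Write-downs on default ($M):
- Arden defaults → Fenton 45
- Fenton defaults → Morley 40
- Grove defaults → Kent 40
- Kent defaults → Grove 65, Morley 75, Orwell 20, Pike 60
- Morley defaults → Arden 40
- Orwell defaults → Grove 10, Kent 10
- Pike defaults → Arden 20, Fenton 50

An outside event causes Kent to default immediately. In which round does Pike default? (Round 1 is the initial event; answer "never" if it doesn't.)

Round 1 — Kent defaults (initial).
  Grove: +65 → 65 < 80
  Morley: +75 → 75 < 120
  Orwell: +20 → 20 < 60
  Pike: +60 → 60 ≥ 40
Round 2 — Pike defaults.
  Arden: +20 → 20 < 110
  Fenton: +50 → 50 < 90
No further defaults.

2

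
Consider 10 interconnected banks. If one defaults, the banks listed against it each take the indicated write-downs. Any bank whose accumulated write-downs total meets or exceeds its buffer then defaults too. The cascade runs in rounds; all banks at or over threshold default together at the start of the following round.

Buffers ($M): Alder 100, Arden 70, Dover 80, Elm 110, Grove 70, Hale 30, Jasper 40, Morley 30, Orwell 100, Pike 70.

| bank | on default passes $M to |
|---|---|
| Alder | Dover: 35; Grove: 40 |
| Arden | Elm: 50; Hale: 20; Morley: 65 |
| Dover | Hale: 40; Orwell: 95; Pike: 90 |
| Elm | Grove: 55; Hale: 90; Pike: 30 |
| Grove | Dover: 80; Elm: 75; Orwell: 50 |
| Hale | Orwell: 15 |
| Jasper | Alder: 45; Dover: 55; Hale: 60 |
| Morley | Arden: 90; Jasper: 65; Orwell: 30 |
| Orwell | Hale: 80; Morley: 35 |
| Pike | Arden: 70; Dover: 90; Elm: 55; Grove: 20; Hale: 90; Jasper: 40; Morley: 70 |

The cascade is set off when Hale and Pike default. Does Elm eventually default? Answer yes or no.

Round 1 — Hale, Pike default (initial).
  Arden: +70 → 70 ≥ 70
  Dover: +90 → 90 ≥ 80
  Elm: +55 → 55 < 110
  Grove: +20 → 20 < 70
  Jasper: +40 → 40 ≥ 40
  Morley: +70 → 70 ≥ 30
  Orwell: +15 → 15 < 100
Round 2 — Arden, Dover, Jasper, Morley default.
  Alder: +45 → 45 < 100
  Elm: +50 → 105 < 110
  Orwell: +95+30 → 140 ≥ 100
Round 3 — Orwell defaults.
No further defaults.

no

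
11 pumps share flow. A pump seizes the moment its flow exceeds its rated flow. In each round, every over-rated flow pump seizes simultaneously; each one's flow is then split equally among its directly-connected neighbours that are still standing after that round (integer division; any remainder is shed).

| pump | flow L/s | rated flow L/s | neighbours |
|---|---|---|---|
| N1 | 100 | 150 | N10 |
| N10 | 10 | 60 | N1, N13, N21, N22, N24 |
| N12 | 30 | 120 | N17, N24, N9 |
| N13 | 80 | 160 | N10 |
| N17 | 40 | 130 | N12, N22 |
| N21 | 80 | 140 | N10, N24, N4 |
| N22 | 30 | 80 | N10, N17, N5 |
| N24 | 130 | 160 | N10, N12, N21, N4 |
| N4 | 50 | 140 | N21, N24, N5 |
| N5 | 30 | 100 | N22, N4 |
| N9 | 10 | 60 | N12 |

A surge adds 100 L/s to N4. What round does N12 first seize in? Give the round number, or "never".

never

Round 1 — N4 at 150 > 140. N4 seizes.
  N4 sheds 150 L/s to N21, N24, N5: 50 each.
    N21: 80+50 = 130 ≤ 140
    N24: 130+50 = 180 > 160
    N5: 30+50 = 80 ≤ 100
Round 2 — N24 seizes.
  N24 sheds 180 L/s to N10, N12, N21: 60 each.
    N10: 10+60 = 70 > 60
    N12: 30+60 = 90 ≤ 120
    N21: 130+60 = 190 > 140
Round 3 — N10, N21 seize.
  N10 sheds 70 L/s to N1, N13, N22: 23 each (1 lost).
    N1: 100+23 = 123 ≤ 150
    N13: 80+23 = 103 ≤ 160
    N22: 30+23 = 53 ≤ 80
  N21 sheds 190 L/s: no online neighbours, lost.
No further seizures.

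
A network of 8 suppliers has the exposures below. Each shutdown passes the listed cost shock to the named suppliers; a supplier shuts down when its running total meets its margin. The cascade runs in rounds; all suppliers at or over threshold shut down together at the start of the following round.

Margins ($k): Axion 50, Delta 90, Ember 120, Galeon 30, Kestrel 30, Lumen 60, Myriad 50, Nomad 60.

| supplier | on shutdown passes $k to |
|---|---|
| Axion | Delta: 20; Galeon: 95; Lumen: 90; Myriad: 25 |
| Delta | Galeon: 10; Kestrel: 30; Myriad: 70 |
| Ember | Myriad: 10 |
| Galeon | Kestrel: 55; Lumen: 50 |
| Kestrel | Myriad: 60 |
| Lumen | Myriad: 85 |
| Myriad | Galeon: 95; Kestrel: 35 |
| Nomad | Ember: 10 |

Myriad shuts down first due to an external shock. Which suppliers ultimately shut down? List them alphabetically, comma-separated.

Round 1 — Myriad shuts down (initial).
  Galeon: +95 → 95 ≥ 30
  Kestrel: +35 → 35 ≥ 30
Round 2 — Galeon, Kestrel shut down.
  Lumen: +50 → 50 < 60
No further shutdowns.

Galeon, Kestrel, Myriad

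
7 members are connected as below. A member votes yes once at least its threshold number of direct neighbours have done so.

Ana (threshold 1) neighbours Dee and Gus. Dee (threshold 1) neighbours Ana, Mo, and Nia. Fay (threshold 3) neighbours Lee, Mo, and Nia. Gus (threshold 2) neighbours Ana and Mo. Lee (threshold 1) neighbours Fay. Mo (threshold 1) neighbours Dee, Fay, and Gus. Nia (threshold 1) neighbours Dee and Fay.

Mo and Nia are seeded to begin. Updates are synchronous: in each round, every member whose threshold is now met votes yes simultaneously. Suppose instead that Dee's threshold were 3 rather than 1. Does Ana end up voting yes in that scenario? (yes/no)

no

With Dee's threshold at 3:
Round 1 — Mo, Nia vote yes (initial).
Round 2 — no new yes votes; cascade stops.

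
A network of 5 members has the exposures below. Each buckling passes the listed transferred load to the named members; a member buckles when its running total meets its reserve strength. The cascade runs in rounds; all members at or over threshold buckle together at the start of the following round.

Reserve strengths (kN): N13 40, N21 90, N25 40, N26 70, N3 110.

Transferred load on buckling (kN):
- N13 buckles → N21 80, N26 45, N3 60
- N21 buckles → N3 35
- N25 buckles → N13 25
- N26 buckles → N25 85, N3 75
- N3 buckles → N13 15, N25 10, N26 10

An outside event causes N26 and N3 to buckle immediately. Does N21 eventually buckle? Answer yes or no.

Round 1 — N26, N3 buckle (initial).
  N13: +15 → 15 < 40
  N25: +85+10 → 95 ≥ 40
Round 2 — N25 buckles.
  N13: +25 → 40 ≥ 40
Round 3 — N13 buckles.
  N21: +80 → 80 < 90
No further bucklings.

no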